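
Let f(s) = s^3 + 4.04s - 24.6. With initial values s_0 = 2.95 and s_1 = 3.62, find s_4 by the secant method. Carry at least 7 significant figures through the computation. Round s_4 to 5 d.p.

f(s_0) = 12.990375, f(s_1) = 37.462728
s_2 = 3.620000 - (37.462728)·(3.620000 - 2.950000)/(37.462728 - (12.990375)) = 2.594352; f(s_2) = 3.342882
s_3 = 2.594352 - (3.342882)·(2.594352 - 3.620000)/(3.342882 - (37.462728)) = 2.493864; f(s_3) = 0.985445
s_4 = 2.493864 - (0.985445)·(2.493864 - 2.594352)/(0.985445 - (3.342882)) = 2.451859; f(s_4) = 0.045131

2.45186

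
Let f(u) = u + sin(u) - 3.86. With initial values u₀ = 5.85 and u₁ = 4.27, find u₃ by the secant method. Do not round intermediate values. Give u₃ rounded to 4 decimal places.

f(u_0) = 1.570236, f(u_1) = -0.493732
u_2 = 4.270000 - (-0.493732)·(4.270000 - 5.850000)/(-0.493732 - (1.570236)) = 4.647959; f(u_2) = -0.209966
u_3 = 4.647959 - (-0.209966)·(4.647959 - 4.270000)/(-0.209966 - (-0.493732)) = 4.927621; f(u_3) = 0.090695

4.9276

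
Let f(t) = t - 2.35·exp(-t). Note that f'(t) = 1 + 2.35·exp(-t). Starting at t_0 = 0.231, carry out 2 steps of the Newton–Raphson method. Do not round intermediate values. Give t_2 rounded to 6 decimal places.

0.924568

Newton update: t ← t − f(t)/f'(t).
t_0 = 0.231000: f = -1.634288, f' = 2.865288 → t_1 = 0.231000 - (-1.634288)/(2.865288) = 0.801375
t_1 = 0.801375: f = -0.253098, f' = 2.054472 → t_2 = 0.801375 - (-0.253098)/(2.054472) = 0.924568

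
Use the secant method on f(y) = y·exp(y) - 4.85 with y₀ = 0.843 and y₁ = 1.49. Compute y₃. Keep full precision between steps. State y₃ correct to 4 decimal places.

1.3014

f(y_0) = -2.891436, f(y_1) = 1.761272
y_2 = 1.490000 - (1.761272)·(1.490000 - 0.843000)/(1.761272 - (-2.891436)) = 1.245080; f(y_2) = -0.525576
y_3 = 1.245080 - (-0.525576)·(1.245080 - 1.490000)/(-0.525576 - (1.761272)) = 1.301369; f(y_3) = -0.068354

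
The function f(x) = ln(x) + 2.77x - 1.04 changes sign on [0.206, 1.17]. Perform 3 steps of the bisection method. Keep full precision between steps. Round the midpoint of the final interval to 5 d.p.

0.62775

f(0.206000) = -2.049259, f(1.170000) = 2.357904 (opposite signs)
step 1: m = 0.688000, f(m) = 0.491794 > 0 → root in [0.206000, 0.688000]
step 2: m = 0.447000, f(m) = -0.607007 < 0 → root in [0.447000, 0.688000]
step 3: m = 0.567500, f(m) = -0.034540 < 0 → root in [0.567500, 0.688000]
Midpoint of [0.567500, 0.688000] = 0.627750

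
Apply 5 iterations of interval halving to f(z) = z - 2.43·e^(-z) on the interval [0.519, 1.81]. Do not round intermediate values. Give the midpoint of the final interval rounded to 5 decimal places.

f(0.519000) = -0.927130, f(1.810000) = 1.412320 (opposite signs)
step 1: m = 1.164500, f(m) = 0.406149 > 0 → root in [0.519000, 1.164500]
step 2: m = 0.841750, f(m) = -0.205472 < 0 → root in [0.841750, 1.164500]
step 3: m = 1.003125, f(m) = 0.111967 > 0 → root in [0.841750, 1.003125]
step 4: m = 0.922438, f(m) = -0.043606 < 0 → root in [0.922438, 1.003125]
step 5: m = 0.962781, f(m) = 0.034936 > 0 → root in [0.922438, 0.962781]
Midpoint of [0.922438, 0.962781] = 0.942609

0.94261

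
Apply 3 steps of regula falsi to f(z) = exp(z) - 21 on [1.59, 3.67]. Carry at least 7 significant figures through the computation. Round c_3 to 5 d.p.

f(1.590000) = -16.096251, f(3.670000) = 18.251906
step 1: c = 2.564731, f(c) = -8.002843 < 0 → new bracket [2.564731, 3.670000]
step 2: c = 2.901633, f(c) = -2.796145 < 0 → new bracket [2.901633, 3.670000]
step 3: c = 3.003708, f(c) = -0.839854 < 0 → new bracket [3.003708, 3.670000]

3.00371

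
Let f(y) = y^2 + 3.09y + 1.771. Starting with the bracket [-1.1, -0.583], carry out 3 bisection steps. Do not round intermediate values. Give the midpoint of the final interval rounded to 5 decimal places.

f(-1.100000) = -0.418000, f(-0.583000) = 0.309419 (opposite signs)
step 1: m = -0.841500, f(m) = -0.121113 < 0 → root in [-0.841500, -0.583000]
step 2: m = -0.712250, f(m) = 0.077448 > 0 → root in [-0.841500, -0.712250]
step 3: m = -0.776875, f(m) = -0.026009 < 0 → root in [-0.776875, -0.712250]
Midpoint of [-0.776875, -0.712250] = -0.744563

-0.74456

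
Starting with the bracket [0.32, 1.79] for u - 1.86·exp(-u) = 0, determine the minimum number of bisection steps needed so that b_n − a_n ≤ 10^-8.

Initial width b − a = 1.79 − 0.32 = 1.470000.
After n steps the width is (b−a)/2^n; need (b−a)/2^n ≤ 10^-8.
So n ≥ log₂(1.470000/10^-8) = log₂(147000000.0000) ≈ 27.1312.
Hence n = 28.

28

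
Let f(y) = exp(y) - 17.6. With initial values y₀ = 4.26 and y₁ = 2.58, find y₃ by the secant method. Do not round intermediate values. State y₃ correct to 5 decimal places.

f(y_0) = 53.209983, f(y_1) = -4.402862
y_2 = 2.580000 - (-4.402862)·(2.580000 - 4.260000)/(-4.402862 - (53.209983)) = 2.708388; f(y_2) = -2.594930
y_3 = 2.708388 - (-2.594930)·(2.708388 - 2.580000)/(-2.594930 - (-4.402862)) = 2.892664; f(y_3) = 0.441308

2.89266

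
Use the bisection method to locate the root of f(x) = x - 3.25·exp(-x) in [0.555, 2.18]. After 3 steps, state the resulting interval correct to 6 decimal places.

f(0.555000) = -1.310735, f(2.180000) = 1.812615 (opposite signs)
step 1: m = 1.367500, f(m) = 0.539585 > 0 → root in [0.555000, 1.367500]
step 2: m = 0.961250, f(m) = -0.281597 < 0 → root in [0.961250, 1.367500]
step 3: m = 1.164375, f(m) = 0.149993 > 0 → root in [0.961250, 1.164375]

[0.961250, 1.164375]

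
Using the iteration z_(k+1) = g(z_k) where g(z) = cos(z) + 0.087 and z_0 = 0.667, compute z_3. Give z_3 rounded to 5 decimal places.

0.83232

z_1 = g(0.667000) = 0.872681
z_2 = g(0.872681) = 0.729775
z_3 = g(0.729775) = 0.832324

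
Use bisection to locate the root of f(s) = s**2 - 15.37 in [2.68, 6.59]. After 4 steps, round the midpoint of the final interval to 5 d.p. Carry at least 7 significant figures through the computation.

4.02406

f(2.680000) = -8.187600, f(6.590000) = 28.058100 (opposite signs)
step 1: m = 4.635000, f(m) = 6.113225 > 0 → root in [2.680000, 4.635000]
step 2: m = 3.657500, f(m) = -1.992694 < 0 → root in [3.657500, 4.635000]
step 3: m = 4.146250, f(m) = 1.821389 > 0 → root in [3.657500, 4.146250]
step 4: m = 3.901875, f(m) = -0.145371 < 0 → root in [3.901875, 4.146250]
Midpoint of [3.901875, 4.146250] = 4.024063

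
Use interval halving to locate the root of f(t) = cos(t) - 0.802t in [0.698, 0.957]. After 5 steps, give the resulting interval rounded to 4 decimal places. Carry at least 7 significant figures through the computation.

[0.8356, 0.8437]

f(0.698000) = 0.206333, f(0.957000) = -0.191539 (opposite signs)
step 1: m = 0.827500, f(m) = 0.013063 > 0 → root in [0.827500, 0.957000]
step 2: m = 0.892250, f(m) = -0.087922 < 0 → root in [0.827500, 0.892250]
step 3: m = 0.859875, f(m) = -0.037088 < 0 → root in [0.827500, 0.859875]
step 4: m = 0.843687, f(m) = -0.011925 < 0 → root in [0.827500, 0.843687]
step 5: m = 0.835594, f(m) = 0.000591 > 0 → root in [0.835594, 0.843687]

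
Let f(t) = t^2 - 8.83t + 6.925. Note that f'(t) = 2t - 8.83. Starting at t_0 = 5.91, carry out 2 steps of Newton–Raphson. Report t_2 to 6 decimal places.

t_0 = 5.910000: f = -10.332200, f' = 2.990000 → t_1 = 5.910000 - (-10.332200)/(2.990000) = 9.365585
t_1 = 9.365585: f = 11.941070, f' = 9.901171 → t_2 = 9.365585 - (11.941070)/(9.901171) = 8.159559

8.159559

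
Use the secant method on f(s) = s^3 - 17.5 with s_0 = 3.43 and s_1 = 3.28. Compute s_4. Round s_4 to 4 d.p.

2.5982

Secant update: s_(k+1) = s_k − f(s_k)·(s_k − s_(k-1))/(f(s_k) − f(s_(k-1))).
f(s_0) = 22.853607, f(s_1) = 17.787552
s_2 = 3.280000 - (17.787552)·(3.280000 - 3.430000)/(17.787552 - (22.853607)) = 2.753331; f(s_2) = 3.372545
s_3 = 2.753331 - (3.372545)·(2.753331 - 3.280000)/(3.372545 - (17.787552)) = 2.630111; f(s_3) = 0.693761
s_4 = 2.630111 - (0.693761)·(2.630111 - 2.753331)/(0.693761 - (3.372545)) = 2.598200; f(s_4) = 0.039513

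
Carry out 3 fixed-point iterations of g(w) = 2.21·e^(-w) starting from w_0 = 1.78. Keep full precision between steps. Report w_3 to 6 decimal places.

w_1 = g(1.780000) = 0.372690
w_2 = g(0.372690) = 1.522422
w_3 = g(1.522422) = 0.482184

0.482184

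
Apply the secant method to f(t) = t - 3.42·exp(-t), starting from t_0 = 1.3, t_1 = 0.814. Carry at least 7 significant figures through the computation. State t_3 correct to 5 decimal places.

Secant update: t_(k+1) = t_k − f(t_k)·(t_k − t_(k-1))/(f(t_k) − f(t_(k-1))).
f(t_0) = 0.367941, f(t_1) = -0.701341
t_2 = 0.814000 - (-0.701341)·(0.814000 - 1.300000)/(-0.701341 - (0.367941)) = 1.132767; f(t_2) = 0.031046
t_3 = 1.132767 - (0.031046)·(1.132767 - 0.814000)/(0.031046 - (-0.701341)) = 1.119254; f(t_3) = 0.002545

1.11925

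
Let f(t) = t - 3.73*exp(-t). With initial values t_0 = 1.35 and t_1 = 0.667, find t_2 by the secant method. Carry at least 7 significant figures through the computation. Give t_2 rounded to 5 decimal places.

1.18955

f(t_0) = 0.383034, f(t_1) = -1.247408
t_2 = 0.667000 - (-1.247408)·(0.667000 - 1.350000)/(-1.247408 - (0.383034)) = 1.189545; f(t_2) = 0.054284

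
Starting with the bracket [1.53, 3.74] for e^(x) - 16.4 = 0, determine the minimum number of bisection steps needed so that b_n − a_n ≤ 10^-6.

Initial width b − a = 3.74 − 1.53 = 2.210000.
After n steps the width is (b−a)/2^n; need (b−a)/2^n ≤ 10^-6.
So n ≥ log₂(2.210000/10^-6) = log₂(2210000.0000) ≈ 21.0756.
Hence n = 22.

22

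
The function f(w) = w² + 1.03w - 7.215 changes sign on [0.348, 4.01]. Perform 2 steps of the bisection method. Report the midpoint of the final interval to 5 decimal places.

2.63675

f(0.348000) = -6.735456, f(4.010000) = 12.995400 (opposite signs)
step 1: m = 2.179000, f(m) = -0.222589 < 0 → root in [2.179000, 4.010000]
step 2: m = 3.094500, f(m) = 5.548265 > 0 → root in [2.179000, 3.094500]
Midpoint of [2.179000, 3.094500] = 2.636750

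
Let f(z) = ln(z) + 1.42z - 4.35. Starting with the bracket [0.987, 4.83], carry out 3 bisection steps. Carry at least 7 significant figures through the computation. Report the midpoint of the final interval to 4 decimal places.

2.6683

f(0.987000) = -2.961545, f(4.830000) = 4.083446 (opposite signs)
step 1: m = 2.908500, f(m) = 0.847707 > 0 → root in [0.987000, 2.908500]
step 2: m = 1.947750, f(m) = -0.917520 < 0 → root in [1.947750, 2.908500]
step 3: m = 2.428125, f(m) = -0.014943 < 0 → root in [2.428125, 2.908500]
Midpoint of [2.428125, 2.908500] = 2.668312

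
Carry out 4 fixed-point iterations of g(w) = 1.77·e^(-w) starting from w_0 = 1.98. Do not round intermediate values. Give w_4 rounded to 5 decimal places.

w_1 = g(1.980000) = 0.244383
w_2 = g(0.244383) = 1.386243
w_3 = g(1.386243) = 0.442523
w_4 = g(0.442523) = 1.137072

1.13707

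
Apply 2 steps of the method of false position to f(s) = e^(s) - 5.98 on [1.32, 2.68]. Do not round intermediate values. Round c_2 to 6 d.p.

1.715372

False-position update: c = (a·f(b) − b·f(a))/(f(b) − f(a)); replace the endpoint whose sign matches f(c).
f(1.320000) = -2.236579, f(2.680000) = 8.605093
step 1: c = 1.600561, f(c) = -1.024190 < 0 → new bracket [1.600561, 2.680000]
step 2: c = 1.715372, f(c) = -0.421257 < 0 → new bracket [1.715372, 2.680000]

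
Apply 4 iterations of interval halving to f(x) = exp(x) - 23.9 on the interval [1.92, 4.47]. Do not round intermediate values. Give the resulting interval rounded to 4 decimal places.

[3.0356, 3.1950]

f(1.920000) = -17.079042, f(4.470000) = 63.456723 (opposite signs)
step 1: m = 3.195000, f(m) = 0.510174 > 0 → root in [1.920000, 3.195000]
step 2: m = 2.557500, f(m) = -10.996482 < 0 → root in [2.557500, 3.195000]
step 3: m = 2.876250, f(m) = -6.152405 < 0 → root in [2.876250, 3.195000]
step 4: m = 3.035625, f(m) = -3.086017 < 0 → root in [3.035625, 3.195000]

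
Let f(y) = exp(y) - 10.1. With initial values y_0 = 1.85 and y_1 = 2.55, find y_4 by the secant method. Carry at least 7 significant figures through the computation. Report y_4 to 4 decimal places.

2.3127

f(y_0) = -3.740180, f(y_1) = 2.707104
y_2 = 2.550000 - (2.707104)·(2.550000 - 1.850000)/(2.707104 - (-3.740180)) = 2.256082; f(y_2) = -0.554384
y_3 = 2.256082 - (-0.554384)·(2.256082 - 2.550000)/(-0.554384 - (2.707104)) = 2.306042; f(y_3) = -0.065373
y_4 = 2.306042 - (-0.065373)·(2.306042 - 2.256082)/(-0.065373 - (-0.554384)) = 2.312721; f(y_4) = 0.001871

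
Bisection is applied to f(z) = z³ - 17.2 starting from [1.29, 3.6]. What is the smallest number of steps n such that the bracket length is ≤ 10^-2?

Initial width b − a = 3.6 − 1.29 = 2.310000.
After n steps the width is (b−a)/2^n; need (b−a)/2^n ≤ 10^-2.
So n ≥ log₂(2.310000/10^-2) = log₂(231.0000) ≈ 7.8517.
Hence n = 8.

8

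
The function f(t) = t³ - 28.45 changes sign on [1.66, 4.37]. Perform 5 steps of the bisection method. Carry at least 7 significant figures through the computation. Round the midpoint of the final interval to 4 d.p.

3.0573

f(1.660000) = -23.875704, f(4.370000) = 55.003453 (opposite signs)
step 1: m = 3.015000, f(m) = -1.042972 < 0 → root in [3.015000, 4.370000]
step 2: m = 3.692500, f(m) = 21.895599 > 0 → root in [3.015000, 3.692500]
step 3: m = 3.353750, f(m) = 9.271770 > 0 → root in [3.015000, 3.353750]
step 4: m = 3.184375, f(m) = 3.840340 > 0 → root in [3.015000, 3.184375]
step 5: m = 3.099687, f(m) = 1.331992 > 0 → root in [3.015000, 3.099687]
Midpoint of [3.015000, 3.099687] = 3.057344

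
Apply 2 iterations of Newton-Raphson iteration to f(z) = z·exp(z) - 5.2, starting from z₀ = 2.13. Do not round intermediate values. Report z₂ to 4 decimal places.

1.4032

f'(z) = (z + 1)·exp(z)
z_0 = 2.130000: f = 12.723666, f' = 26.338533 → z_1 = 2.130000 - (12.723666)/(26.338533) = 1.646918
z_1 = 1.646918: f = 3.349082, f' = 13.740040 → z_2 = 1.646918 - (3.349082)/(13.740040) = 1.403172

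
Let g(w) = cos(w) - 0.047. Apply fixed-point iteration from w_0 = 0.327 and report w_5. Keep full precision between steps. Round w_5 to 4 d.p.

0.7460

w_1 = g(0.327000) = 0.900010
w_2 = g(0.900010) = 0.574602
w_3 = g(0.574602) = 0.792409
w_4 = g(0.792409) = 0.655132
w_5 = g(0.655132) = 0.745967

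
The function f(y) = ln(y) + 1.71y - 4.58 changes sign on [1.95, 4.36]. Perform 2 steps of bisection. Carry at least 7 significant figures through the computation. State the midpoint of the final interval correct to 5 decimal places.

f(1.950000) = -0.577671, f(4.360000) = 4.348072 (opposite signs)
step 1: m = 3.155000, f(m) = 1.964038 > 0 → root in [1.950000, 3.155000]
step 2: m = 2.552500, f(m) = 0.721848 > 0 → root in [1.950000, 2.552500]
Midpoint of [1.950000, 2.552500] = 2.251250

2.25125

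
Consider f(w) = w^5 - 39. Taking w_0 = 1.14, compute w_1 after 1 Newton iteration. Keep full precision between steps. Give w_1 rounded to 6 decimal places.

Newton update: w ← w − f(w)/f'(w).
f'(w) = 5w^4
w_0 = 1.140000: f = -37.074585, f' = 8.444801 → w_1 = 1.140000 - (-37.074585)/(8.444801) = 5.530226

5.530226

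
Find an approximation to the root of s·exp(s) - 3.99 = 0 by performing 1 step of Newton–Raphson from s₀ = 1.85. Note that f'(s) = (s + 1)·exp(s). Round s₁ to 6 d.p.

Newton update: s ← s − f(s)/f'(s).
s_0 = 1.850000: f = 7.775666, f' = 18.125486 → s_1 = 1.850000 - (7.775666)/(18.125486) = 1.421009

1.421009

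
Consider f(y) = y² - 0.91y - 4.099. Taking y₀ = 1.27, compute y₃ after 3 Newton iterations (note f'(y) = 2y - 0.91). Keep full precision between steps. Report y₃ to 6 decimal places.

2.535523

Newton update: y ← y − f(y)/f'(y).
y_0 = 1.270000: f = -3.641800, f' = 1.630000 → y_1 = 1.270000 - (-3.641800)/(1.630000) = 3.504233
y_1 = 3.504233: f = 4.991798, f' = 6.098466 → y_2 = 3.504233 - (4.991798)/(6.098466) = 2.685700
y_2 = 2.685700: f = 0.669997, f' = 4.461400 → y_3 = 2.685700 - (0.669997)/(4.461400) = 2.535523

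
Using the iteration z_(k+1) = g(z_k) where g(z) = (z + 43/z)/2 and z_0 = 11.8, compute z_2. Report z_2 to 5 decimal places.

z_1 = g(11.800000) = 7.722034
z_2 = g(7.722034) = 6.645258

6.64526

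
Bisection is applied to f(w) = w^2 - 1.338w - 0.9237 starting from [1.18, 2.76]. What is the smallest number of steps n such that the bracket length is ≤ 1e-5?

Initial width b − a = 2.76 − 1.18 = 1.580000.
After n steps the width is (b−a)/2^n; need (b−a)/2^n ≤ 1e-5.
So n ≥ log₂(1.580000/1e-5) = log₂(158000.0000) ≈ 17.2696.
Hence n = 18.

18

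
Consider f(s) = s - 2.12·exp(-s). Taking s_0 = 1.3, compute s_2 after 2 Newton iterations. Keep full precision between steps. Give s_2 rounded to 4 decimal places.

f'(s) = 1 + 2.12·exp(-s)
s_0 = 1.300000: f = 0.722233, f' = 1.577767 → s_1 = 1.300000 - (0.722233)/(1.577767) = 0.842244
s_1 = 0.842244: f = -0.070931, f' = 1.913175 → s_2 = 0.842244 - (-0.070931)/(1.913175) = 0.879319

0.8793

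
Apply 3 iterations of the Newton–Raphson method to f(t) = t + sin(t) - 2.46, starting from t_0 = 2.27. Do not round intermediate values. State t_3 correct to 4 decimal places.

Newton update: t ← t − f(t)/f'(t).
f'(t) = 1 + cos(t)
t_0 = 2.270000: f = 0.575355, f' = 0.356392 → t_1 = 2.270000 - (0.575355)/(0.356392) = 0.655610
t_1 = 0.655610: f = -1.194747, f' = 1.792676 → t_2 = 0.655610 - (-1.194747)/(1.792676) = 1.322070
t_2 = 1.322070: f = -0.168703, f' = 1.246170 → t_3 = 1.322070 - (-0.168703)/(1.246170) = 1.457447

1.4574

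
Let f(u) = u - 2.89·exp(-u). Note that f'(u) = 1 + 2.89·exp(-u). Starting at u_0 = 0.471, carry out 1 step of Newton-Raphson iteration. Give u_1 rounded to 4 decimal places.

u_0 = 0.471000: f = -1.333451, f' = 2.804451 → u_1 = 0.471000 - (-1.333451)/(2.804451) = 0.946477

0.9465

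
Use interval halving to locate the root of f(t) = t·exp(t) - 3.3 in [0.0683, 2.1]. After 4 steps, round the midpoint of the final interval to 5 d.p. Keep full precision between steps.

1.14764

f(0.068300) = -3.226872, f(2.100000) = 13.848957 (opposite signs)
step 1: m = 1.084150, f(m) = -0.094249 < 0 → root in [1.084150, 2.100000]
step 2: m = 1.592075, f(m) = 4.523353 > 0 → root in [1.084150, 1.592075]
step 3: m = 1.338112, f(m) = 1.800673 > 0 → root in [1.084150, 1.338112]
step 4: m = 1.211131, f(m) = 0.766107 > 0 → root in [1.084150, 1.211131]
Midpoint of [1.084150, 1.211131] = 1.147641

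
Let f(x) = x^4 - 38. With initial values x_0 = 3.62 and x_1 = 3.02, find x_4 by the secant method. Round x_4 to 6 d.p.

Secant update: x_(k+1) = x_k − f(x_k)·(x_k − x_(k-1))/(f(x_k) − f(x_(k-1))).
f(x_0) = 133.725299, f(x_1) = 45.181696
x_2 = 3.020000 - (45.181696)·(3.020000 - 3.620000)/(45.181696 - (133.725299)) = 2.713834; f(x_2) = 16.241699
x_3 = 2.713834 - (16.241699)·(2.713834 - 3.020000)/(16.241699 - (45.181696)) = 2.542008; f(x_3) = 3.754919
x_4 = 2.542008 - (3.754919)·(2.542008 - 2.713834)/(3.754919 - (16.241699)) = 2.490338; f(x_4) = 0.462107

2.490338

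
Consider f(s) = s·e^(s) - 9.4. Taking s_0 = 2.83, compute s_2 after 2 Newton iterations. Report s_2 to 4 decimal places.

f'(s) = (s + 1)·e^(s)
s_0 = 2.830000: f = 38.555654, f' = 64.901115 → s_1 = 2.830000 - (38.555654)/(64.901115) = 2.235932
s_1 = 2.235932: f = 11.517594, f' = 30.272794 → s_2 = 2.235932 - (11.517594)/(30.272794) = 1.855472

1.8555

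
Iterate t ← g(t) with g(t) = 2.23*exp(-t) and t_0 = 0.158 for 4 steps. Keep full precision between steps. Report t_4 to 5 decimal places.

0.45036

t_1 = g(0.158000) = 1.904085
t_2 = g(1.904085) = 0.332178
t_3 = g(0.332178) = 1.599711
t_4 = g(1.599711) = 0.450359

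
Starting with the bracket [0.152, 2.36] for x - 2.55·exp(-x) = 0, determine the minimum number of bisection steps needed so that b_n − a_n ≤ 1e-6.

22

Initial width b − a = 2.36 − 0.152 = 2.208000.
After n steps the width is (b−a)/2^n; need (b−a)/2^n ≤ 1e-6.
So n ≥ log₂(2.208000/1e-6) = log₂(2208000.0000) ≈ 21.0743.
Hence n = 22.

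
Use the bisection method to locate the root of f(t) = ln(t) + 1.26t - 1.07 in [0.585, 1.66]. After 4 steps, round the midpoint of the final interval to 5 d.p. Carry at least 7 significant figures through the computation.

0.88734

f(0.585000) = -0.869043, f(1.660000) = 1.528418 (opposite signs)
step 1: m = 1.122500, f(m) = 0.459908 > 0 → root in [0.585000, 1.122500]
step 2: m = 0.853750, f(m) = -0.152392 < 0 → root in [0.853750, 1.122500]
step 3: m = 0.988125, f(m) = 0.163091 > 0 → root in [0.853750, 0.988125]
step 4: m = 0.920937, f(m) = 0.008018 > 0 → root in [0.853750, 0.920937]
Midpoint of [0.853750, 0.920937] = 0.887344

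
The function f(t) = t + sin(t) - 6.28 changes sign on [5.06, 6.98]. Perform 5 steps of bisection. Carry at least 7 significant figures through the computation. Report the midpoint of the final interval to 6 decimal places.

f(5.060000) = -2.160189, f(6.980000) = 1.341778 (opposite signs)
step 1: m = 6.020000, f(m) = -0.520157 < 0 → root in [6.020000, 6.980000]
step 2: m = 6.500000, f(m) = 0.435120 > 0 → root in [6.020000, 6.500000]
step 3: m = 6.260000, f(m) = -0.043183 < 0 → root in [6.260000, 6.500000]
step 4: m = 6.380000, f(m) = 0.196664 > 0 → root in [6.260000, 6.380000]
step 5: m = 6.320000, f(m) = 0.076806 > 0 → root in [6.260000, 6.320000]
Midpoint of [6.260000, 6.320000] = 6.290000

6.290000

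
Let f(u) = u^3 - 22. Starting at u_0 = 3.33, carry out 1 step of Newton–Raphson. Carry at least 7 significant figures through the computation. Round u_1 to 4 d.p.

2.8813

f'(u) = 3u^2
u_0 = 3.330000: f = 14.926037, f' = 33.266700 → u_1 = 3.330000 - (14.926037)/(33.266700) = 2.881322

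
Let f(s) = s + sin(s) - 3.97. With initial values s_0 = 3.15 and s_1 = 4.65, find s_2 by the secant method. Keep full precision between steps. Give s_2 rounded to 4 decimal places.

f(s_0) = -0.828407, f(s_1) = -0.318054
s_2 = 4.650000 - (-0.318054)·(4.650000 - 3.150000)/(-0.318054 - (-0.828407)) = 5.584808; f(s_2) = 0.971831

5.5848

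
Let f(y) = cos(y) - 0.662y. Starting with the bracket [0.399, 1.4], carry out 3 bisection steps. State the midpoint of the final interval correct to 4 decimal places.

f(0.399000) = 0.657312, f(1.400000) = -0.756833 (opposite signs)
step 1: m = 0.899500, f(m) = 0.026533 > 0 → root in [0.899500, 1.400000]
step 2: m = 1.149750, f(m) = -0.352419 < 0 → root in [0.899500, 1.149750]
step 3: m = 1.024625, f(m) = -0.158882 < 0 → root in [0.899500, 1.024625]
Midpoint of [0.899500, 1.024625] = 0.962062

0.9621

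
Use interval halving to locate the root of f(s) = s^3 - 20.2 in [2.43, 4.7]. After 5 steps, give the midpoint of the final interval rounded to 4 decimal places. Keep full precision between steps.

f(2.430000) = -5.851093, f(4.700000) = 83.623000 (opposite signs)
step 1: m = 3.565000, f(m) = 25.108387 > 0 → root in [2.430000, 3.565000]
step 2: m = 2.997500, f(m) = 6.732556 > 0 → root in [2.430000, 2.997500]
step 3: m = 2.713750, f(m) = -0.214753 < 0 → root in [2.713750, 2.997500]
step 4: m = 2.855625, f(m) = 3.086463 > 0 → root in [2.713750, 2.855625]
step 5: m = 2.784688, f(m) = 1.393816 > 0 → root in [2.713750, 2.784688]
Midpoint of [2.713750, 2.784688] = 2.749219

2.7492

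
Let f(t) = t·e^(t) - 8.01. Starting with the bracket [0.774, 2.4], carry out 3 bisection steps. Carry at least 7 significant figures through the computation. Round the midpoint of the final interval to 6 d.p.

f(0.774000) = -6.331641, f(2.400000) = 18.445623 (opposite signs)
step 1: m = 1.587000, f(m) = -0.251062 < 0 → root in [1.587000, 2.400000]
step 2: m = 1.993500, f(m) = 6.624648 > 0 → root in [1.587000, 1.993500]
step 3: m = 1.790250, f(m) = 2.715298 > 0 → root in [1.587000, 1.790250]
Midpoint of [1.587000, 1.790250] = 1.688625

1.688625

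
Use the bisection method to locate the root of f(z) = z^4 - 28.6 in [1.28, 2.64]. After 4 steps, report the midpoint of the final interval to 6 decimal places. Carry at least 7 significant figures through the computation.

2.342500

f(1.280000) = -25.915645, f(2.640000) = 19.975324 (opposite signs)
step 1: m = 1.960000, f(m) = -13.842109 < 0 → root in [1.960000, 2.640000]
step 2: m = 2.300000, f(m) = -0.615900 < 0 → root in [2.300000, 2.640000]
step 3: m = 2.470000, f(m) = 8.620981 > 0 → root in [2.300000, 2.470000]
step 4: m = 2.385000, f(m) = 3.755904 > 0 → root in [2.300000, 2.385000]
Midpoint of [2.300000, 2.385000] = 2.342500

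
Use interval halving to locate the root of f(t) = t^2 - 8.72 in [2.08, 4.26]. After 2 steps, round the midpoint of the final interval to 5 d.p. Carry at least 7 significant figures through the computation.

f(2.080000) = -4.393600, f(4.260000) = 9.427600 (opposite signs)
step 1: m = 3.170000, f(m) = 1.328900 > 0 → root in [2.080000, 3.170000]
step 2: m = 2.625000, f(m) = -1.829375 < 0 → root in [2.625000, 3.170000]
Midpoint of [2.625000, 3.170000] = 2.897500

2.89750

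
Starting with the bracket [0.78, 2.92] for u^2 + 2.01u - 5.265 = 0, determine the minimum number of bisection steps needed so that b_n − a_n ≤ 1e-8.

28

Initial width b − a = 2.92 − 0.78 = 2.140000.
After n steps the width is (b−a)/2^n; need (b−a)/2^n ≤ 1e-8.
So n ≥ log₂(2.140000/1e-8) = log₂(214000000.0000) ≈ 27.6730.
Hence n = 28.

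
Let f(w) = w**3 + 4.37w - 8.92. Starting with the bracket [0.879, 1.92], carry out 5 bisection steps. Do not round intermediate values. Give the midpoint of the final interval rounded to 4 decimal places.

1.4158

f(0.879000) = -4.399619, f(1.920000) = 6.548288 (opposite signs)
step 1: m = 1.399500, f(m) = -0.063124 < 0 → root in [1.399500, 1.920000]
step 2: m = 1.659750, f(m) = 2.905337 > 0 → root in [1.399500, 1.659750]
step 3: m = 1.529625, f(m) = 1.343405 > 0 → root in [1.399500, 1.529625]
step 4: m = 1.464562, f(m) = 0.621542 > 0 → root in [1.399500, 1.464562]
step 5: m = 1.432031, f(m) = 0.274662 > 0 → root in [1.399500, 1.432031]
Midpoint of [1.399500, 1.432031] = 1.415766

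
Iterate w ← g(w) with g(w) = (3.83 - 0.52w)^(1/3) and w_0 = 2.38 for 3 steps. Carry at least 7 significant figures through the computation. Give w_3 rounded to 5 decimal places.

1.45346

w_1 = g(2.380000) = 1.373728
w_2 = g(1.373728) = 1.460551
w_3 = g(1.460551) = 1.453462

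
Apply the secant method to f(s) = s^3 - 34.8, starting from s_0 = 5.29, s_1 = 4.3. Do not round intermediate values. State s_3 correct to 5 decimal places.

3.35990

f(s_0) = 113.235889, f(s_1) = 44.707000
s_2 = 4.300000 - (44.707000)·(4.300000 - 5.290000)/(44.707000 - (113.235889)) = 3.654142; f(s_2) = 13.992859
s_3 = 3.654142 - (13.992859)·(3.654142 - 4.300000)/(13.992859 - (44.707000)) = 3.359900; f(s_3) = 3.129659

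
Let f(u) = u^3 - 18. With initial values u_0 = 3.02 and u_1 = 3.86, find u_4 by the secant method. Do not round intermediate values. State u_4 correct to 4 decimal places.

f(u_0) = 9.543608, f(u_1) = 39.512456
u_2 = 3.860000 - (39.512456)·(3.860000 - 3.020000)/(39.512456 - (9.543608)) = 2.752501; f(u_2) = 2.853673
u_3 = 2.752501 - (2.853673)·(2.752501 - 3.860000)/(2.853673 - (39.512456)) = 2.666289; f(u_3) = 0.954905
u_4 = 2.666289 - (0.954905)·(2.666289 - 2.752501)/(0.954905 - (2.853673)) = 2.622932; f(u_4) = 0.045176

2.6229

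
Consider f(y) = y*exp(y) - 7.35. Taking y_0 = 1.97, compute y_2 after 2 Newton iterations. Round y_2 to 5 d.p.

Newton update: y ← y − f(y)/f'(y).
f'(y) = (y+1)*exp(y)
y_0 = 1.970000: f = 6.776233, f' = 21.296909 → y_1 = 1.970000 - (6.776233)/(21.296909) = 1.651821
y_1 = 1.651821: f = 1.266673, f' = 13.833143 → y_2 = 1.651821 - (1.266673)/(13.833143) = 1.560253

1.56025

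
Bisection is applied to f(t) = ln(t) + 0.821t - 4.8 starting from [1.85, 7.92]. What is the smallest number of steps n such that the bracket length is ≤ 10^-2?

Initial width b − a = 7.92 − 1.85 = 6.070000.
After n steps the width is (b−a)/2^n; need (b−a)/2^n ≤ 10^-2.
So n ≥ log₂(6.070000/10^-2) = log₂(607.0000) ≈ 9.2456.
Hence n = 10.

10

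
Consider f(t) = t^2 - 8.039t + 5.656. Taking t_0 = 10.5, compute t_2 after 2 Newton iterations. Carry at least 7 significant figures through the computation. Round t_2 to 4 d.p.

f'(t) = 2t - 8.039
t_0 = 10.500000: f = 31.496500, f' = 12.961000 → t_1 = 10.500000 - (31.496500)/(12.961000) = 8.069902
t_1 = 8.069902: f = 5.905376, f' = 8.100804 → t_2 = 8.069902 - (5.905376)/(8.100804) = 7.340916

7.3409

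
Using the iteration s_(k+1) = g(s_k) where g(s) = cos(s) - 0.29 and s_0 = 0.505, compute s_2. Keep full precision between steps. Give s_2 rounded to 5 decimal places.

0.54362

s_1 = g(0.505000) = 0.585174
s_2 = g(0.585174) = 0.543616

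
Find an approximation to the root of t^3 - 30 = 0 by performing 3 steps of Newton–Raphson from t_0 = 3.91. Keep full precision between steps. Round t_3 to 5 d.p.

3.10725

Newton update: t ← t − f(t)/f'(t).
f'(t) = 3t^2
t_0 = 3.910000: f = 29.776471, f' = 45.864300 → t_1 = 3.910000 - (29.776471)/(45.864300) = 3.260770
t_1 = 3.260770: f = 4.670537, f' = 31.897867 → t_2 = 3.260770 - (4.670537)/(31.897867) = 3.114349
t_2 = 3.114349: f = 0.206587, f' = 29.097501 → t_3 = 3.114349 - (0.206587)/(29.097501) = 3.107249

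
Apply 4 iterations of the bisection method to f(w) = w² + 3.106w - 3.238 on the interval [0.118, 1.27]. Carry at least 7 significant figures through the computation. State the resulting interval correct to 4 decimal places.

[0.7660, 0.8380]

f(0.118000) = -2.857568, f(1.270000) = 2.319520 (opposite signs)
step 1: m = 0.694000, f(m) = -0.600800 < 0 → root in [0.694000, 1.270000]
step 2: m = 0.982000, f(m) = 0.776416 > 0 → root in [0.694000, 0.982000]
step 3: m = 0.838000, f(m) = 0.067072 > 0 → root in [0.694000, 0.838000]
step 4: m = 0.766000, f(m) = -0.272048 < 0 → root in [0.766000, 0.838000]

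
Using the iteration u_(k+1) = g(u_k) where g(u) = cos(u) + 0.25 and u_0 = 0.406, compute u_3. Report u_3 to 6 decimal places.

1.051294

u_1 = g(0.406000) = 1.168708
u_2 = g(1.168708) = 0.641341
u_3 = g(0.641341) = 1.051294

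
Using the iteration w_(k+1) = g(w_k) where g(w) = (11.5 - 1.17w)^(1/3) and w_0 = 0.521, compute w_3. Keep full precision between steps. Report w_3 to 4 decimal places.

2.0858

w_1 = g(0.521000) = 2.216571
w_2 = g(2.216571) = 2.072864
w_3 = g(2.072864) = 2.085827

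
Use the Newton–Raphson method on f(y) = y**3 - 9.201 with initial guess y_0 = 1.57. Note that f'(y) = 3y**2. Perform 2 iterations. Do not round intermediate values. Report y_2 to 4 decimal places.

2.1117

Newton update: y ← y − f(y)/f'(y).
y_0 = 1.570000: f = -5.331107, f' = 7.394700 → y_1 = 1.570000 - (-5.331107)/(7.394700) = 2.290936
y_1 = 2.290936: f = 2.822724, f' = 15.745166 → y_2 = 2.290936 - (2.822724)/(15.745166) = 2.111661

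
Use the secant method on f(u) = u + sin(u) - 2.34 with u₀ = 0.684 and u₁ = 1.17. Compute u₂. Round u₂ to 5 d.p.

f(u_0) = -1.024102, f(u_1) = -0.249249
u_2 = 1.170000 - (-0.249249)·(1.170000 - 0.684000)/(-0.249249 - (-1.024102)) = 1.326333; f(u_2) = -0.043399

1.32633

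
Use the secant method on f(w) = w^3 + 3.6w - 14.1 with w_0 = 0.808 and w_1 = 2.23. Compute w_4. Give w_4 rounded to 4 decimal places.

f(w_0) = -10.663686, f(w_1) = 5.017567
w_2 = 2.230000 - (5.017567)·(2.230000 - 0.808000)/(5.017567 - (-10.663686)) = 1.774999; f(w_2) = -2.117649
w_3 = 1.774999 - (-2.117649)·(1.774999 - 2.230000)/(-2.117649 - (5.017567)) = 1.910038; f(w_3) = -0.255573
w_4 = 1.910038 - (-0.255573)·(1.910038 - 1.774999)/(-0.255573 - (-2.117649)) = 1.928573; f(w_4) = 0.015978

1.9286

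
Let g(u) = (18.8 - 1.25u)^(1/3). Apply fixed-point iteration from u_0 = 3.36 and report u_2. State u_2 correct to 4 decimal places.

2.5064

u_1 = g(3.360000) = 2.444092
u_2 = g(2.444092) = 2.506378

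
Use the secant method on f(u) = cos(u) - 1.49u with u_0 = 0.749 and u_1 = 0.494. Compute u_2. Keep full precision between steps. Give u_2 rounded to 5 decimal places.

0.56373

f(u_0) = -0.383640, f(u_1) = 0.144383
u_2 = 0.494000 - (0.144383)·(0.494000 - 0.749000)/(0.144383 - (-0.383640)) = 0.563728; f(u_2) = 0.005315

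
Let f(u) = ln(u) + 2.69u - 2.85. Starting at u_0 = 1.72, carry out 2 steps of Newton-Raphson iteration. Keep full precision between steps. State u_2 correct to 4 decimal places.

f'(u) = 1/u + 2.69
u_0 = 1.720000: f = 2.319124, f' = 3.271395 → u_1 = 1.720000 - (2.319124)/(3.271395) = 1.011090
u_1 = 1.011090: f = -0.119138, f' = 3.679031 → u_2 = 1.011090 - (-0.119138)/(3.679031) = 1.043473

1.0435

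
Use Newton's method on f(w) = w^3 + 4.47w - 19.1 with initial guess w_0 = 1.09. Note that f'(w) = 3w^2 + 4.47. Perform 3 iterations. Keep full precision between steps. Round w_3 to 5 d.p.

2.12834

w_0 = 1.090000: f = -12.932671, f' = 8.034300 → w_1 = 1.090000 - (-12.932671)/(8.034300) = 2.699682
w_1 = 2.699682: f = 12.643634, f' = 26.334855 → w_2 = 2.699682 - (12.643634)/(26.334855) = 2.219572
w_2 = 2.219572: f = 1.756210, f' = 19.249501 → w_3 = 2.219572 - (1.756210)/(19.249501) = 2.128338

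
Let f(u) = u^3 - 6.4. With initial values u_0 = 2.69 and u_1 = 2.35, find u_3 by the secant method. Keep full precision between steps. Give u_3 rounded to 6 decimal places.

f(u_0) = 13.065109, f(u_1) = 6.577875
u_2 = 2.350000 - (6.577875)·(2.350000 - 2.690000)/(6.577875 - (13.065109)) = 2.005249; f(u_2) = 1.663159
u_3 = 2.005249 - (1.663159)·(2.005249 - 2.350000)/(1.663159 - (6.577875)) = 1.888585; f(u_3) = 0.336112

1.888585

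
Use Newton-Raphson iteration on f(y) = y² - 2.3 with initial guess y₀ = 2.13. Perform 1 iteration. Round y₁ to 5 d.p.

Newton update: y ← y − f(y)/f'(y).
f'(y) = 2y
y_0 = 2.130000: f = 2.236900, f' = 4.260000 → y_1 = 2.130000 - (2.236900)/(4.260000) = 1.604906

1.60491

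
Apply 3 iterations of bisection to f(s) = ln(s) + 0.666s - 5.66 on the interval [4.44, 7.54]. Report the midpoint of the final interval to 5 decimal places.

f(4.440000) = -1.212306, f(7.540000) = 1.381862 (opposite signs)
step 1: m = 5.990000, f(m) = 0.119431 > 0 → root in [4.440000, 5.990000]
step 2: m = 5.215000, f(m) = -0.535271 < 0 → root in [5.215000, 5.990000]
step 3: m = 5.602500, f(m) = -0.205522 < 0 → root in [5.602500, 5.990000]
Midpoint of [5.602500, 5.990000] = 5.796250

5.79625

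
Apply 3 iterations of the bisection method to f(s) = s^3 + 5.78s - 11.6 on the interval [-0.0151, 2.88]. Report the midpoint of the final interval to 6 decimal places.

f(-0.015100) = -11.687281, f(2.880000) = 28.934272 (opposite signs)
step 1: m = 1.432450, f(m) = -0.381176 < 0 → root in [1.432450, 2.880000]
step 2: m = 2.156225, f(m) = 10.887931 > 0 → root in [1.432450, 2.156225]
step 3: m = 1.794338, f(m) = 4.548404 > 0 → root in [1.432450, 1.794338]
Midpoint of [1.432450, 1.794338] = 1.613394

1.613394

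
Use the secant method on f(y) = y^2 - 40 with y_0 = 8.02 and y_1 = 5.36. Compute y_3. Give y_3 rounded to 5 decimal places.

Secant update: y_(k+1) = y_k − f(y_k)·(y_k − y_(k-1))/(f(y_k) − f(y_(k-1))).
f(y_0) = 24.320400, f(y_1) = -11.270400
y_2 = 5.360000 - (-11.270400)·(5.360000 - 8.020000)/(-11.270400 - (24.320400)) = 6.202332; f(y_2) = -1.531080
y_3 = 6.202332 - (-1.531080)·(6.202332 - 5.360000)/(-1.531080 - (-11.270400)) = 6.334751; f(y_3) = 0.129076

6.33475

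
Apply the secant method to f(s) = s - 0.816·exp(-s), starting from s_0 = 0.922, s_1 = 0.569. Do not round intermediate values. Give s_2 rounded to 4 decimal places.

0.4919

f(s_0) = 0.597458, f(s_1) = 0.107070
s_2 = 0.569000 - (0.107070)·(0.569000 - 0.922000)/(0.107070 - (0.597458)) = 0.491927; f(s_2) = -0.007013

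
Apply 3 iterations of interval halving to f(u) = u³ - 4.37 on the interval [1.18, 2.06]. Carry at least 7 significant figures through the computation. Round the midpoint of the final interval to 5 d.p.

f(1.180000) = -2.726968, f(2.060000) = 4.371816 (opposite signs)
step 1: m = 1.620000, f(m) = -0.118472 < 0 → root in [1.620000, 2.060000]
step 2: m = 1.840000, f(m) = 1.859504 > 0 → root in [1.620000, 1.840000]
step 3: m = 1.730000, f(m) = 0.807717 > 0 → root in [1.620000, 1.730000]
Midpoint of [1.620000, 1.730000] = 1.675000

1.67500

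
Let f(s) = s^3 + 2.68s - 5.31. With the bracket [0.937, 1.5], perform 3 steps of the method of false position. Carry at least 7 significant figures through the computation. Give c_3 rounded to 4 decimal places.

1.2504

f(0.937000) = -1.976183, f(1.500000) = 2.085000
step 1: c = 1.210957, f(c) = -0.288865 < 0 → new bracket [1.210957, 1.500000]
step 2: c = 1.246130, f(c) = -0.035334 < 0 → new bracket [1.246130, 1.500000]
step 3: c = 1.250360, f(c) = -0.004221 < 0 → new bracket [1.250360, 1.500000]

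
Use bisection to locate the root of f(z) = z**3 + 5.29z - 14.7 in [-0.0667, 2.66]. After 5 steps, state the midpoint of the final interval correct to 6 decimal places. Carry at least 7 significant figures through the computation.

f(-0.066700) = -15.053140, f(2.660000) = 18.192496 (opposite signs)
step 1: m = 1.296650, f(m) = -5.660662 < 0 → root in [1.296650, 2.660000]
step 2: m = 1.978325, f(m) = 3.508048 > 0 → root in [1.296650, 1.978325]
step 3: m = 1.637488, f(m) = -1.646989 < 0 → root in [1.637488, 1.978325]
step 4: m = 1.807906, f(m) = 0.773011 > 0 → root in [1.637488, 1.807906]
step 5: m = 1.722697, f(m) = -0.474513 < 0 → root in [1.722697, 1.807906]
Midpoint of [1.722697, 1.807906] = 1.765302

1.765302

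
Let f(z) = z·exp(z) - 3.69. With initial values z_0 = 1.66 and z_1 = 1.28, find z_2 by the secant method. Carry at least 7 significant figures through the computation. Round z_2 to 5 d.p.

1.19586

f(z_0) = 5.040456, f(z_1) = 0.913699
z_2 = 1.280000 - (0.913699)·(1.280000 - 1.660000)/(0.913699 - (5.040456)) = 1.195865; f(z_2) = 0.264026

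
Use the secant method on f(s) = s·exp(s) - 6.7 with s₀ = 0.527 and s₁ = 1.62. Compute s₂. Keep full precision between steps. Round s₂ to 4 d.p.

f(s_0) = -5.807345, f(s_1) = 1.486006
s_2 = 1.620000 - (1.486006)·(1.620000 - 0.527000)/(1.486006 - (-5.807345)) = 1.397303; f(s_2) = -1.048915

1.3973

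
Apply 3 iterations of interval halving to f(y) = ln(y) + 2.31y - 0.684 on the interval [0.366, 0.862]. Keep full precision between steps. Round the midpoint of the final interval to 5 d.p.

f(0.366000) = -0.843662, f(0.862000) = 1.158720 (opposite signs)
step 1: m = 0.614000, f(m) = 0.246580 > 0 → root in [0.366000, 0.614000]
step 2: m = 0.490000, f(m) = -0.265450 < 0 → root in [0.490000, 0.614000]
step 3: m = 0.552000, f(m) = -0.003087 < 0 → root in [0.552000, 0.614000]
Midpoint of [0.552000, 0.614000] = 0.583000

0.58300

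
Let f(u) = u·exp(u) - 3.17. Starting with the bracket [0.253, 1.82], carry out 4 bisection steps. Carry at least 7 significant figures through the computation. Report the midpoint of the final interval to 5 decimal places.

1.08547

f(0.253000) = -2.844166, f(1.820000) = 8.062782 (opposite signs)
step 1: m = 1.036500, f(m) = -0.247762 < 0 → root in [1.036500, 1.820000]
step 2: m = 1.428250, f(m) = 2.787792 > 0 → root in [1.036500, 1.428250]
step 3: m = 1.232375, f(m) = 1.056263 > 0 → root in [1.036500, 1.232375]
step 4: m = 1.134437, f(m) = 0.357447 > 0 → root in [1.036500, 1.134437]
Midpoint of [1.036500, 1.134437] = 1.085469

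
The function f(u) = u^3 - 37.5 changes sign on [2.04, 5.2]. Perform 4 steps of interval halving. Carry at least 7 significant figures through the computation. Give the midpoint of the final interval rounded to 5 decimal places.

3.32375

f(2.040000) = -29.010336, f(5.200000) = 103.108000 (opposite signs)
step 1: m = 3.620000, f(m) = 9.937928 > 0 → root in [2.040000, 3.620000]
step 2: m = 2.830000, f(m) = -14.834813 < 0 → root in [2.830000, 3.620000]
step 3: m = 3.225000, f(m) = -3.957984 < 0 → root in [3.225000, 3.620000]
step 4: m = 3.422500, f(m) = 2.589475 > 0 → root in [3.225000, 3.422500]
Midpoint of [3.225000, 3.422500] = 3.323750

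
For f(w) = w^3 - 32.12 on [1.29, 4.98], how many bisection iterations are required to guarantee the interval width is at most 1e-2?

Initial width b − a = 4.98 − 1.29 = 3.690000.
After n steps the width is (b−a)/2^n; need (b−a)/2^n ≤ 1e-2.
So n ≥ log₂(3.690000/1e-2) = log₂(369.0000) ≈ 8.5275.
Hence n = 9.

9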